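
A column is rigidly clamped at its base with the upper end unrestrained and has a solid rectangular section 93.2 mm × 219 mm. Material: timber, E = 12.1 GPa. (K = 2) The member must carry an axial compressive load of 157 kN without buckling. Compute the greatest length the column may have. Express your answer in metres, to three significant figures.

L_max ≈ 1.68 m

Buckling occurs about the weak axis: I_min = h·b³/12 with b = 93.2 mm (the shorter side).
I_min = 219×93.2³/12 = 1.477×10^7 mm⁴
I = 1.477×10^-5 m⁴
At the buckling limit P_cr = P = 1.570×10^5 N
From P_cr = π²EI/(K·L)²:  L = (1/K)·√(π²EI/P_cr) = (1/2)·√(π²×1.21×10^10×1.477×10^-5/1.570×10^5)
L = 1.68 m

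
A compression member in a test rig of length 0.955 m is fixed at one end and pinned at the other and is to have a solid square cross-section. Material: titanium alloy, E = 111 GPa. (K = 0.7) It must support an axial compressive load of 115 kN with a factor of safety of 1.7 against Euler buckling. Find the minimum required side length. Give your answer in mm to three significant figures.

a ≈ 31.3 mm

Required P_cr = n·P = 1.7 × 115 = 195.5 kN
L_e = K·L = 0.7 × 0.955 = 0.6685 m
Required I = P_cr·L_e²/(π²E) = 1.955×10^5 × 0.6685² / (π² × 1.11×10^11) = 7.975×10^-8 m⁴
I_req = 7.975×10^4 mm⁴
Solid square: I = a⁴/12  ⇒  a = (12I)^(1/4) = (12×7.975×10^4)^(1/4) = 31.3 mm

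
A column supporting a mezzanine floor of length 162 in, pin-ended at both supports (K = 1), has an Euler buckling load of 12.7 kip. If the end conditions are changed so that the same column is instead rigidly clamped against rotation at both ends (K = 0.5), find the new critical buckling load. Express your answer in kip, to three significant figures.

P_cr ∝ 1/K², so P_cr,new = P_cr,old × (K_old/K_new)² = 12.7 × (1/0.5)²
= 12.7 × 4.000 = 50.8 kip

P_cr ≈ 50.8 kip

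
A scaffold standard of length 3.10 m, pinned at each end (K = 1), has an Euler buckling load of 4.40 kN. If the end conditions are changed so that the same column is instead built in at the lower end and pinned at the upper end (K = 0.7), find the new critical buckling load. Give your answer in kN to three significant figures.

P_cr ∝ 1/K², so P_cr,new = P_cr,old × (K_old/K_new)² = 4.40 × (1/0.7)²
= 4.40 × 2.041 = 8.98 kN

P_cr ≈ 8.98 kN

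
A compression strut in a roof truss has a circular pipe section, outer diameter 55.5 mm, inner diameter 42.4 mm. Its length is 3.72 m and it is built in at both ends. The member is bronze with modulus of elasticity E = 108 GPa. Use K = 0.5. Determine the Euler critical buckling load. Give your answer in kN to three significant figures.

d_o = 55.5 mm, d_i = 42.4 mm
I = π(d_o⁴ − d_i⁴)/64 = π(55.5⁴ − 42.40⁴)/64 = 3.071×10^5 mm⁴
I = 3.071×10^5 mm⁴ = 3.071×10^-7 m⁴
Effective length L_e = K·L = 0.5 × 3.72 = 1.860 m
P_cr = π²EI / L_e² = π² × 108×10⁹ × 3.071×10^-7 / 1.860² = 9.462×10^4 N

P_cr ≈ 94.6 kN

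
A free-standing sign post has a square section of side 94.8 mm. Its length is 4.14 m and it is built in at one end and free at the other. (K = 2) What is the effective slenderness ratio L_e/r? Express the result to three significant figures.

λ ≈ 303

I = a⁴/12 = 94.8⁴/12 = 6.731×10^6 mm⁴
A = 8.987×10^3 mm²;  r_min = √(I/A) = √(6.731×10^6/8.987×10^3) = 27.37 mm
L_e = K·L = 2 × 4.14 m = 8.280 m = 8280.0 mm
λ = L_e / r_min = 8280.0 / 27.37 = 303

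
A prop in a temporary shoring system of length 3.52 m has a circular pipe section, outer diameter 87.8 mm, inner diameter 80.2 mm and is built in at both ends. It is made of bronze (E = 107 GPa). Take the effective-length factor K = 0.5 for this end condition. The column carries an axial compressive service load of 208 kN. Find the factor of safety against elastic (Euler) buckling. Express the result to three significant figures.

d_o = 87.8 mm, d_i = 80.2 mm
I = π(d_o⁴ − d_i⁴)/64 = π(87.8⁴ − 80.20⁴)/64 = 8.863×10^5 mm⁴
I = 8.863×10^5 mm⁴ = 8.863×10^-7 m⁴
Effective length L_e = K·L = 0.5 × 3.52 = 1.760 m
P_cr = π²EI / L_e² = π² × 107×10⁹ × 8.863×10^-7 / 1.760² = 3.022×10^5 N
Factor of safety n = P_cr / P = 302.15 / 208 = 1.45

n ≈ 1.45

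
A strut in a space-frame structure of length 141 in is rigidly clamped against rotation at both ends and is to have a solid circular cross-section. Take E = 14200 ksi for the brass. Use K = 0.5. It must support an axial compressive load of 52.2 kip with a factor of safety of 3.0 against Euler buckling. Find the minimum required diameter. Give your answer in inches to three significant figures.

Required P_cr = n·P = 3.0 × 52.2 = 156.6 kip
L_e = K·L = 0.5 × 141 = 70.50 in
Required I = P_cr·L_e²/(π²E) = 1.566×10^5 × 70.50² / (π² × 1.42×10^7) = 5.554 in⁴
Solid circle: I = πd⁴/64  ⇒  d = (64I/π)^(1/4) = (64×5.554/π)^(1/4) = 3.26 in

d ≈ 3.26 in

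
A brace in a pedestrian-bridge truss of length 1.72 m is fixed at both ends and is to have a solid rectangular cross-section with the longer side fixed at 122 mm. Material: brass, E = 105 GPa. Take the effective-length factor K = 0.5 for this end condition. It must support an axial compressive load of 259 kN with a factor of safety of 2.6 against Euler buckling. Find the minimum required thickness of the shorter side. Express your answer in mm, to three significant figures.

b ≈ 36.2 mm

Required P_cr = n·P = 2.6 × 259 = 673.4 kN
L_e = K·L = 0.5 × 1.72 = 0.8600 m
Required I = P_cr·L_e²/(π²E) = 6.734×10^5 × 0.8600² / (π² × 1.05×10^11) = 4.806×10^-7 m⁴
I_req = 4.806×10^5 mm⁴
Rectangle, weak axis: I_min = h·b³/12 with h = 122 mm fixed  ⇒  b = (12I/h)^(1/3) = 36.2 mm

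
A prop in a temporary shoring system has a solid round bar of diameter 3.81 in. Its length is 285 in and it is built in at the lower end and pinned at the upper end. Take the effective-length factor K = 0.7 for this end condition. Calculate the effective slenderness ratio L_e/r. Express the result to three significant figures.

For a solid circle r = d/4 = 3.81/4 = 0.9525 in
L_e = K·L = 0.7 × 285 = 199.5 in
λ = L_e / r_min = 199.50 / 0.9525 = 209

λ ≈ 209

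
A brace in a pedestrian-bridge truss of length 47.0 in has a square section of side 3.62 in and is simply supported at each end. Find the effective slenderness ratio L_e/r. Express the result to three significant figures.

λ ≈ 45.0

For a square r = a/√12 = 3.62/√12 = 1.045 in
L_e = K·L = 1 × 47.0 = 47.00 in
λ = L_e / r_min = 47.000 / 1.045 = 45.0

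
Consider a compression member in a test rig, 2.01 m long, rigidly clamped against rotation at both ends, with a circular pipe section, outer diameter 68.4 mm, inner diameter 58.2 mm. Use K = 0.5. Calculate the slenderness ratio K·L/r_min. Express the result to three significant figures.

λ ≈ 44.8

d_o = 68.4 mm, d_i = 58.2 mm
I = π(d_o⁴ − d_i⁴)/64 = π(68.4⁴ − 58.20⁴)/64 = 5.113×10^5 mm⁴
A = 1.014×10^3 mm²;  r_min = √(I/A) = √(5.113×10^5/1.014×10^3) = 22.45 mm
L_e = K·L = 0.5 × 2.01 m = 1.005 m = 1005.0 mm
λ = L_e / r_min = 1005.0 / 22.45 = 44.8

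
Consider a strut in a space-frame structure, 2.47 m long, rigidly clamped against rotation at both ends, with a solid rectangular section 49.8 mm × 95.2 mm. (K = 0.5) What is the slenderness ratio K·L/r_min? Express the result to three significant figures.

For a rectangle r_min = b/√12 = 49.8/√12 = 14.38 mm
L_e = K·L = 0.5 × 2.47 m = 1.235 m = 1235.0 mm
λ = L_e / r_min = 1235.0 / 14.38 = 85.9

λ ≈ 85.9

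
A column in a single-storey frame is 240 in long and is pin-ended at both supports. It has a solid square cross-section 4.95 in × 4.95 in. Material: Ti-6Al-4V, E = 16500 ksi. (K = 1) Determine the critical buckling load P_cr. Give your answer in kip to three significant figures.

P_cr ≈ 141 kip

I = a⁴/12 = 4.95⁴/12 = 50.03 in⁴
Effective length L_e = K·L = 1 × 240 = 240.0 in
P_cr = π²EI / L_e² = π² × 16500×10³ × 50.03 / 240.0² = 1.414×10^5 lb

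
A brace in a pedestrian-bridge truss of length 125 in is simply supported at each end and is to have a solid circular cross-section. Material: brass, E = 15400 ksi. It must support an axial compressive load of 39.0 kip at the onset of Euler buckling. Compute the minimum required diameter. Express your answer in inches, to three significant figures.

d ≈ 3.01 in

L_e = K·L = 1 × 125 = 125.0 in
Required I = P_cr·L_e²/(π²E) = 3.900×10^4 × 125.0² / (π² × 1.54×10^7) = 4.009 in⁴
Solid circle: I = πd⁴/64  ⇒  d = (64I/π)^(1/4) = (64×4.009/π)^(1/4) = 3.01 in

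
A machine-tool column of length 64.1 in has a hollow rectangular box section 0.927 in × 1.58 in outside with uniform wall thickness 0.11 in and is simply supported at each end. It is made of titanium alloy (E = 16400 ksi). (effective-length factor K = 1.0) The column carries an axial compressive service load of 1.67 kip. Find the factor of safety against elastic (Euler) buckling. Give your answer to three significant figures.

n ≈ 1.53

Inner dimensions: h_i = 1.58 − 2×0.11 = 1.360 in, b_i = 0.927 − 2×0.11 = 0.7070 in
Weak-axis I_min = (h_o·b_o³ − h_i·b_i³)/12 with b_o = 0.927, b_i = 0.7070 in (shorter outer/inner sides).
I_min = (1.58×0.927³ − 1.360×0.7070³)/12 = 6.483×10^-2 in⁴
Effective length L_e = K·L = 1 × 64.1 = 64.10 in
P_cr = π²EI / L_e² = π² × 16400×10³ × 6.483×10^-2 / 64.10² = 2.554×10^3 lb
Factor of safety n = P_cr / P = 2.5541 / 1.67 = 1.53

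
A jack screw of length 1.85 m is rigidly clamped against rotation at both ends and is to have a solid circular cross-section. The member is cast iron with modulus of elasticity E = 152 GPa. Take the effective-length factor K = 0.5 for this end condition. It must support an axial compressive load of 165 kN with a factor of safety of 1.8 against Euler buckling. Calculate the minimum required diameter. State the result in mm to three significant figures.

d ≈ 43.1 mm

Required P_cr = n·P = 1.8 × 165 = 297.0 kN
L_e = K·L = 0.5 × 1.85 = 0.9250 m
Required I = P_cr·L_e²/(π²E) = 2.970×10^5 × 0.9250² / (π² × 1.52×10^11) = 1.694×10^-7 m⁴
I_req = 1.694×10^5 mm⁴
Solid circle: I = πd⁴/64  ⇒  d = (64I/π)^(1/4) = (64×1.694×10^5/π)^(1/4) = 43.1 mm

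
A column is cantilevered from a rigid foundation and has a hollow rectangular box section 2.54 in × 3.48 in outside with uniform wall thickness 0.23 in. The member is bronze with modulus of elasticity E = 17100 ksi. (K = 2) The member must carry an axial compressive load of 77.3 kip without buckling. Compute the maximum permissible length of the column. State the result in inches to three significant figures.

L_max ≈ 36.8 in

Inner dimensions: h_i = 3.48 − 2×0.23 = 3.020 in, b_i = 2.54 − 2×0.23 = 2.080 in
Weak-axis I_min = (h_o·b_o³ − h_i·b_i³)/12 with b_o = 2.54, b_i = 2.080 in (shorter outer/inner sides).
I_min = (3.48×2.54³ − 3.020×2.080³)/12 = 2.488 in⁴
At the buckling limit P_cr = P = 7.730×10^4 lb
From P_cr = π²EI/(K·L)²:  L = (1/K)·√(π²EI/P_cr) = (1/2)·√(π²×1.71×10^7×2.488/7.730×10^4)
L = 36.8 in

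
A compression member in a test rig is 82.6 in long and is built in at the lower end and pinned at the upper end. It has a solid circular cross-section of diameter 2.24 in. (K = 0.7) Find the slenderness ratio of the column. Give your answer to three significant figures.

I = πd⁴/64 = π×2.24⁴/64 = 1.236 in⁴
A = 3.941 in²;  r_min = √(I/A) = √(1.236/3.941) = 0.5600 in
L_e = K·L = 0.7 × 82.6 = 57.82 in
λ = L_e / r_min = 57.820 / 0.5600 = 103

λ ≈ 103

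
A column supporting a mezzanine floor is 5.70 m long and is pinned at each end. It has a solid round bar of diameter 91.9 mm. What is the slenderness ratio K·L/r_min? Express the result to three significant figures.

I = πd⁴/64 = π×91.9⁴/64 = 3.501×10^6 mm⁴
A = 6.633×10^3 mm²;  r_min = √(I/A) = √(3.501×10^6/6.633×10^3) = 22.98 mm
L_e = K·L = 1 × 5.70 m = 5.700 m = 5700.0 mm
λ = L_e / r_min = 5700.0 / 22.98 = 248

λ ≈ 248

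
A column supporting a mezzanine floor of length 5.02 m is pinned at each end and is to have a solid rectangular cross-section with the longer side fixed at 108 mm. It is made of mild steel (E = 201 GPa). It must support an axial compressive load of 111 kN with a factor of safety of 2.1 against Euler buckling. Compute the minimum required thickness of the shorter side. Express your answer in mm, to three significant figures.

Required P_cr = n·P = 2.1 × 111 = 233.1 kN
L_e = K·L = 1 × 5.02 = 5.020 m
Required I = P_cr·L_e²/(π²E) = 2.331×10^5 × 5.020² / (π² × 2.01×10^11) = 2.961×10^-6 m⁴
I_req = 2.961×10^6 mm⁴
Rectangle, weak axis: I_min = h·b³/12 with h = 108 mm fixed  ⇒  b = (12I/h)^(1/3) = 69.0 mm

b ≈ 69.0 mm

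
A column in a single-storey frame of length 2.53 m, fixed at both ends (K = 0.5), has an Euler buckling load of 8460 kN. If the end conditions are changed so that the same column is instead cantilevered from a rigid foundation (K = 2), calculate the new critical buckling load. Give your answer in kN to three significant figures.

P_cr ≈ 529 kN

P_cr ∝ 1/K², so P_cr,new = P_cr,old × (K_old/K_new)² = 8460 × (0.5/2)²
= 8460 × 0.06250 = 529 kN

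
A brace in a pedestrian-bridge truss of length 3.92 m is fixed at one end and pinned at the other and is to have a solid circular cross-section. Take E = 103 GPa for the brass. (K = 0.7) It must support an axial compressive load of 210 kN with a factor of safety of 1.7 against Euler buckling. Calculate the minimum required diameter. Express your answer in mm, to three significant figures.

Required P_cr = n·P = 1.7 × 210 = 357.0 kN
L_e = K·L = 0.7 × 3.92 = 2.744 m
Required I = P_cr·L_e²/(π²E) = 3.570×10^5 × 2.744² / (π² × 1.03×10^11) = 2.644×10^-6 m⁴
I_req = 2.644×10^6 mm⁴
Solid circle: I = πd⁴/64  ⇒  d = (64I/π)^(1/4) = (64×2.644×10^6/π)^(1/4) = 85.7 mm

d ≈ 85.7 mm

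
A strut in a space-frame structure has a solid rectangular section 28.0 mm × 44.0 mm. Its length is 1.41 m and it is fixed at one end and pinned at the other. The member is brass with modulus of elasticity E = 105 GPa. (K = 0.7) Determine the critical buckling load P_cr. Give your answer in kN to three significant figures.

Buckling occurs about the weak axis: I_min = h·b³/12 with b = 28.0 mm (the shorter side).
I_min = 44.0×28.0³/12 = 8.049×10^4 mm⁴
I = 8.049×10^4 mm⁴ = 8.049×10^-8 m⁴
Effective length L_e = K·L = 0.7 × 1.41 = 0.9870 m
P_cr = π²EI / L_e² = π² × 105×10⁹ × 8.049×10^-8 / 0.9870² = 8.562×10^4 N

P_cr ≈ 85.6 kN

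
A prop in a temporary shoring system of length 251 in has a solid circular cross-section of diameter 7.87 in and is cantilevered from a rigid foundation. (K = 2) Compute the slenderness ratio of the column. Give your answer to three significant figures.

λ ≈ 255

For a solid circle r = d/4 = 7.87/4 = 1.968 in
L_e = K·L = 2 × 251 = 502.0 in
λ = L_e / r_min = 502.00 / 1.968 = 255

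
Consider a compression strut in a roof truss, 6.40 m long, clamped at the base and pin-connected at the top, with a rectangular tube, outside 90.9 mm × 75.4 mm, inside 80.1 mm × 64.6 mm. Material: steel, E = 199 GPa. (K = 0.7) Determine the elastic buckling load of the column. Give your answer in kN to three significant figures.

Weak-axis I_min = (h_o·b_o³ − h_i·b_i³)/12 with b_o = 75.4, b_i = 64.60 mm (shorter outer/inner sides).
I_min = (90.9×75.4³ − 80.10×64.60³)/12 = 1.448×10^6 mm⁴
I = 1.448×10^6 mm⁴ = 1.448×10^-6 m⁴
Effective length L_e = K·L = 0.7 × 6.40 = 4.480 m
P_cr = π²EI / L_e² = π² × 199×10⁹ × 1.448×10^-6 / 4.480² = 1.417×10^5 N

P_cr ≈ 142 kN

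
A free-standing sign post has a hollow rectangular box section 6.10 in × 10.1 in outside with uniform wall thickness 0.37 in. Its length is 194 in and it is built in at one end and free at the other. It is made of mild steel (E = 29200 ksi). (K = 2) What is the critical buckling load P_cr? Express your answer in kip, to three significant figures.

Inner dimensions: h_i = 10.1 − 2×0.37 = 9.360 in, b_i = 6.10 − 2×0.37 = 5.360 in
Weak-axis I_min = (h_o·b_o³ − h_i·b_i³)/12 with b_o = 6.10, b_i = 5.360 in (shorter outer/inner sides).
I_min = (10.1×6.10³ − 9.360×5.360³)/12 = 70.93 in⁴
Effective length L_e = K·L = 2 × 194 = 388.0 in
P_cr = π²EI / L_e² = π² × 29200×10³ × 70.93 / 388.0² = 1.358×10^5 lb

P_cr ≈ 136 kip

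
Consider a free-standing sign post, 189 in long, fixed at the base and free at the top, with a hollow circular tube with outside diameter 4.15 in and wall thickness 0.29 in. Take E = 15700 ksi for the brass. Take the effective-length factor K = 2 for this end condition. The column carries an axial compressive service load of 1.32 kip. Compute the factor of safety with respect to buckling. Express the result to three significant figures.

n ≈ 5.41

Inner diameter d_i = 4.15 − 2×0.29 = 3.570 in
I = π(d_o⁴ − d_i⁴)/64 = π(4.15⁴ − 3.570⁴)/64 = 6.587 in⁴
Effective length L_e = K·L = 2 × 189 = 378.0 in
P_cr = π²EI / L_e² = π² × 15700×10³ × 6.587 / 378.0² = 7.143×10^3 lb
Factor of safety n = P_cr / P = 7.1430 / 1.32 = 5.41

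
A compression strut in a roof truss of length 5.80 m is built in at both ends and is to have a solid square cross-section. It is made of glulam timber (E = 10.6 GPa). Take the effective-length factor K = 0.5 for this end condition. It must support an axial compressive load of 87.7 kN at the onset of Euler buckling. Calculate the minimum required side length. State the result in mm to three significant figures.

a ≈ 95.9 mm

L_e = K·L = 0.5 × 5.80 = 2.900 m
Required I = P_cr·L_e²/(π²E) = 8.770×10^4 × 2.900² / (π² × 1.06×10^10) = 7.050×10^-6 m⁴
I_req = 7.050×10^6 mm⁴
Solid square: I = a⁴/12  ⇒  a = (12I)^(1/4) = (12×7.050×10^6)^(1/4) = 95.9 mm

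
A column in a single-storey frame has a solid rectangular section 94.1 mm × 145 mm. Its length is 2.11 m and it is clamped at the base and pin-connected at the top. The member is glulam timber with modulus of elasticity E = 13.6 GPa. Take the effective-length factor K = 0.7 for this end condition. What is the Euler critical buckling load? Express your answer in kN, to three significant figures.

Buckling occurs about the weak axis: I_min = h·b³/12 with b = 94.1 mm (the shorter side).
I_min = 145×94.1³/12 = 1.007×10^7 mm⁴
I = 1.007×10^7 mm⁴ = 1.007×10^-5 m⁴
Effective length L_e = K·L = 0.7 × 2.11 = 1.477 m
P_cr = π²EI / L_e² = π² × 13.6×10⁹ × 1.007×10^-5 / 1.477² = 6.195×10^5 N

P_cr ≈ 619 kN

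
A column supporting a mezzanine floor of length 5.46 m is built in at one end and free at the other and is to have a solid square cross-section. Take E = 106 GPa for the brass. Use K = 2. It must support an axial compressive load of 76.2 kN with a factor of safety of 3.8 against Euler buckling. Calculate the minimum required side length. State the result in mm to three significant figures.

a ≈ 141 mm

Required P_cr = n·P = 3.8 × 76.2 = 289.6 kN
L_e = K·L = 2 × 5.46 = 10.92 m
Required I = P_cr·L_e²/(π²E) = 2.896×10^5 × 10.92² / (π² × 1.06×10^11) = 3.300×10^-5 m⁴
I_req = 3.300×10^7 mm⁴
Solid square: I = a⁴/12  ⇒  a = (12I)^(1/4) = (12×3.300×10^7)^(1/4) = 141 mm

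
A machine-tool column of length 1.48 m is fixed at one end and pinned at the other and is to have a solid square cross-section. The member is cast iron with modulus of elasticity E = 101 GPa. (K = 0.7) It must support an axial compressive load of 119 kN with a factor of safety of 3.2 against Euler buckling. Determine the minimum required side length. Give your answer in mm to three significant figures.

a ≈ 47.1 mm

Required P_cr = n·P = 3.2 × 119 = 380.8 kN
L_e = K·L = 0.7 × 1.48 = 1.036 m
Required I = P_cr·L_e²/(π²E) = 3.808×10^5 × 1.036² / (π² × 1.01×10^11) = 4.100×10^-7 m⁴
I_req = 4.100×10^5 mm⁴
Solid square: I = a⁴/12  ⇒  a = (12I)^(1/4) = (12×4.100×10^5)^(1/4) = 47.1 mm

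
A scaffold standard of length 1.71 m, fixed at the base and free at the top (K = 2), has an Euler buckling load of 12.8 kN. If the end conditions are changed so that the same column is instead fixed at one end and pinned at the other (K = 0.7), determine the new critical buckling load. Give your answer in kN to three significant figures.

P_cr ∝ 1/K², so P_cr,new = P_cr,old × (K_old/K_new)² = 12.8 × (2/0.7)²
= 12.8 × 8.163 = 104 kN

P_cr ≈ 104 kN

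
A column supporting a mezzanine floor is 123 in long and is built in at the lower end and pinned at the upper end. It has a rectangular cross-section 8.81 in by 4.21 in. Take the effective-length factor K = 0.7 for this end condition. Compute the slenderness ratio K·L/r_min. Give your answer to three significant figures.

Buckling occurs about the weak axis: I_min = h·b³/12 with b = 4.21 in (the shorter side).
I_min = 8.81×4.21³/12 = 54.78 in⁴
A = 37.09 in²;  r_min = √(I/A) = √(54.78/37.09) = 1.215 in
L_e = K·L = 0.7 × 123 = 86.10 in
λ = L_e / r_min = 86.100 / 1.215 = 70.8

λ ≈ 70.8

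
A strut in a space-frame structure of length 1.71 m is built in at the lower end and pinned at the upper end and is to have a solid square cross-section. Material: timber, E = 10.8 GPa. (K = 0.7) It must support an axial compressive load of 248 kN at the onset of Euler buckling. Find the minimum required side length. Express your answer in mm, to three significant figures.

a ≈ 79.5 mm

L_e = K·L = 0.7 × 1.71 = 1.197 m
Required I = P_cr·L_e²/(π²E) = 2.480×10^5 × 1.197² / (π² × 1.08×10^10) = 3.334×10^-6 m⁴
I_req = 3.334×10^6 mm⁴
Solid square: I = a⁴/12  ⇒  a = (12I)^(1/4) = (12×3.334×10^6)^(1/4) = 79.5 mm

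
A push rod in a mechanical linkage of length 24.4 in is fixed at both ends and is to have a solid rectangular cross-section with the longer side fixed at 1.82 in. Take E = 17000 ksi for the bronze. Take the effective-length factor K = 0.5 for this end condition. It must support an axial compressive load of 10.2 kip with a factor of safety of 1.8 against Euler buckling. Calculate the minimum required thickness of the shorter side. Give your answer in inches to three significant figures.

b ≈ 0.475 in

Required P_cr = n·P = 1.8 × 10.2 = 18.36 kip
L_e = K·L = 0.5 × 24.4 = 12.20 in
Required I = P_cr·L_e²/(π²E) = 1.836×10^4 × 12.20² / (π² × 1.70×10^7) = 1.629×10^-2 in⁴
Rectangle, weak axis: I_min = h·b³/12 with h = 1.82 in fixed  ⇒  b = (12I/h)^(1/3) = 0.475 in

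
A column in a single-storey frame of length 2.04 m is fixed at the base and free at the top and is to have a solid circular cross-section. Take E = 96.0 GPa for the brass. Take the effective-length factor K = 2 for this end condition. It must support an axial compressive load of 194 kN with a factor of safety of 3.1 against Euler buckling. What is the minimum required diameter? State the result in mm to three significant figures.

Required P_cr = n·P = 3.1 × 194 = 601.4 kN
L_e = K·L = 2 × 2.04 = 4.080 m
Required I = P_cr·L_e²/(π²E) = 6.014×10^5 × 4.080² / (π² × 9.60×10^10) = 1.057×10^-5 m⁴
I_req = 1.057×10^7 mm⁴
Solid circle: I = πd⁴/64  ⇒  d = (64I/π)^(1/4) = (64×1.057×10^7/π)^(1/4) = 121 mm

d ≈ 121 mm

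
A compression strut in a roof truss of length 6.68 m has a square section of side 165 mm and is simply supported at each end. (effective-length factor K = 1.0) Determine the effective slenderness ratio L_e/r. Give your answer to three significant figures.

I = a⁴/12 = 165⁴/12 = 6.177×10^7 mm⁴
A = 2.723×10^4 mm²;  r_min = √(I/A) = √(6.177×10^7/2.723×10^4) = 47.63 mm
L_e = K·L = 1 × 6.68 m = 6.680 m = 6680.0 mm
λ = L_e / r_min = 6680.0 / 47.63 = 140

λ ≈ 140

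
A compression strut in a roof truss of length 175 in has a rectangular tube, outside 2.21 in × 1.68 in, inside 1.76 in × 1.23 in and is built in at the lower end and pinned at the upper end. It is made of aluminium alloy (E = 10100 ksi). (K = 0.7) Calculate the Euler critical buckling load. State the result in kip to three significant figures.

P_cr ≈ 3.99 kip

Weak-axis I_min = (h_o·b_o³ − h_i·b_i³)/12 with b_o = 1.68, b_i = 1.230 in (shorter outer/inner sides).
I_min = (2.21×1.68³ − 1.760×1.230³)/12 = 0.6003 in⁴
Effective length L_e = K·L = 0.7 × 175 = 122.5 in
P_cr = π²EI / L_e² = π² × 10100×10³ × 0.6003 / 122.5² = 3.988×10^3 lb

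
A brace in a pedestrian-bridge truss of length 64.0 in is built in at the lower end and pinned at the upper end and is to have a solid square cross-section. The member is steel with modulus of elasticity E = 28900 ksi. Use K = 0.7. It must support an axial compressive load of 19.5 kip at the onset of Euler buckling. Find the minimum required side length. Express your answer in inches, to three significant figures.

L_e = K·L = 0.7 × 64.0 = 44.80 in
Required I = P_cr·L_e²/(π²E) = 1.950×10^4 × 44.80² / (π² × 2.89×10^7) = 0.1372 in⁴
Solid square: I = a⁴/12  ⇒  a = (12I)^(1/4) = (12×0.1372)^(1/4) = 1.13 in

a ≈ 1.13 in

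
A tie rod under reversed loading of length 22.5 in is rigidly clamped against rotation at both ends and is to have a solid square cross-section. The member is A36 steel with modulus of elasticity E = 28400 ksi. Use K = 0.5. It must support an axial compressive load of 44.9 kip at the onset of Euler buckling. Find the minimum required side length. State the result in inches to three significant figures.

a ≈ 0.702 in

L_e = K·L = 0.5 × 22.5 = 11.25 in
Required I = P_cr·L_e²/(π²E) = 4.490×10^4 × 11.25² / (π² × 2.84×10^7) = 2.027×10^-2 in⁴
Solid square: I = a⁴/12  ⇒  a = (12I)^(1/4) = (12×2.027×10^-2)^(1/4) = 0.702 in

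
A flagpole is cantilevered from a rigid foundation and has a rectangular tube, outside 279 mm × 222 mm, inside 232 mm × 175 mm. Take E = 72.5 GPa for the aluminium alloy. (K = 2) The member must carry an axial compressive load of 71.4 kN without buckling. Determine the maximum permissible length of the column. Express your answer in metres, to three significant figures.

L_max ≈ 19.4 m

Weak-axis I_min = (h_o·b_o³ − h_i·b_i³)/12 with b_o = 222, b_i = 175.0 mm (shorter outer/inner sides).
I_min = (279×222³ − 232.0×175.0³)/12 = 1.508×10^8 mm⁴
I = 1.508×10^-4 m⁴
At the buckling limit P_cr = P = 7.140×10^4 N
From P_cr = π²EI/(K·L)²:  L = (1/K)·√(π²EI/P_cr) = (1/2)·√(π²×7.25×10^10×1.508×10^-4/7.140×10^4)
L = 19.4 m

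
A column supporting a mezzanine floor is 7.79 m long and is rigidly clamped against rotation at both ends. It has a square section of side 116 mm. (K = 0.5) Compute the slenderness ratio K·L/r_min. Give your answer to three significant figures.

λ ≈ 116

For a square r = a/√12 = 116/√12 = 33.49 mm
L_e = K·L = 0.5 × 7.79 m = 3.895 m = 3895.0 mm
λ = L_e / r_min = 3895.0 / 33.49 = 116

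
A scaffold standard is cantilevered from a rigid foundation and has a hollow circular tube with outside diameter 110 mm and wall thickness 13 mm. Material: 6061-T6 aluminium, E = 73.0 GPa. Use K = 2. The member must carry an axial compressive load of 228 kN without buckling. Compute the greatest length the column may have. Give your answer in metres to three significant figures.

Inner diameter d_i = 110 − 2×13 = 84.00 mm
I = π(d_o⁴ − d_i⁴)/64 = π(110⁴ − 84.00⁴)/64 = 4.743×10^6 mm⁴
I = 4.743×10^-6 m⁴
At the buckling limit P_cr = P = 2.280×10^5 N
From P_cr = π²EI/(K·L)²:  L = (1/K)·√(π²EI/P_cr) = (1/2)·√(π²×7.30×10^10×4.743×10^-6/2.280×10^5)
L = 1.94 m

L_max ≈ 1.94 m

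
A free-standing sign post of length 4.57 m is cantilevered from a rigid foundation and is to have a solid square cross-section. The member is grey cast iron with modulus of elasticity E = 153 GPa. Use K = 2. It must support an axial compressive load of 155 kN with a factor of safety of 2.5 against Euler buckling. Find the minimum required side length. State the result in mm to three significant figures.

a ≈ 127 mm

Required P_cr = n·P = 2.5 × 155 = 387.5 kN
L_e = K·L = 2 × 4.57 = 9.140 m
Required I = P_cr·L_e²/(π²E) = 3.875×10^5 × 9.140² / (π² × 1.53×10^11) = 2.144×10^-5 m⁴
I_req = 2.144×10^7 mm⁴
Solid square: I = a⁴/12  ⇒  a = (12I)^(1/4) = (12×2.144×10^7)^(1/4) = 127 mm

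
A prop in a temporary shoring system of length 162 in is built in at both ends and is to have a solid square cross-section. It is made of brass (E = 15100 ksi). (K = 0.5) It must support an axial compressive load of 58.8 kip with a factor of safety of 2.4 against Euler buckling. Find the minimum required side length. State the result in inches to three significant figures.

Required P_cr = n·P = 2.4 × 58.8 = 141.1 kip
L_e = K·L = 0.5 × 162 = 81.00 in
Required I = P_cr·L_e²/(π²E) = 1.411×10^5 × 81.00² / (π² × 1.51×10^7) = 6.213 in⁴
Solid square: I = a⁴/12  ⇒  a = (12I)^(1/4) = (12×6.213)^(1/4) = 2.94 in

a ≈ 2.94 in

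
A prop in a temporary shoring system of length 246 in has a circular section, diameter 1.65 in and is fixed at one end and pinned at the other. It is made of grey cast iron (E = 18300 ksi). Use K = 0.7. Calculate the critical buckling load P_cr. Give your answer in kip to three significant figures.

I = πd⁴/64 = π×1.65⁴/64 = 0.3638 in⁴
Effective length L_e = K·L = 0.7 × 246 = 172.2 in
P_cr = π²EI / L_e² = π² × 18300×10³ × 0.3638 / 172.2² = 2.216×10^3 lb

P_cr ≈ 2.22 kip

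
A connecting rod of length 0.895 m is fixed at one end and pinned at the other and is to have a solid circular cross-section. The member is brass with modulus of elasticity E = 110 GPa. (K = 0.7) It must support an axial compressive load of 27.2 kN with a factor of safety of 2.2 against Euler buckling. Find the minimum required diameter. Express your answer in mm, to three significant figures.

Required P_cr = n·P = 2.2 × 27.2 = 59.84 kN
L_e = K·L = 0.7 × 0.895 = 0.6265 m
Required I = P_cr·L_e²/(π²E) = 5.984×10^4 × 0.6265² / (π² × 1.10×10^11) = 2.163×10^-8 m⁴
I_req = 2.163×10^4 mm⁴
Solid circle: I = πd⁴/64  ⇒  d = (64I/π)^(1/4) = (64×2.163×10^4/π)^(1/4) = 25.8 mm

d ≈ 25.8 mm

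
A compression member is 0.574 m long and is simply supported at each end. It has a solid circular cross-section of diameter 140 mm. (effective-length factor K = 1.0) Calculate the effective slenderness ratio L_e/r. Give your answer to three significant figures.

For a solid circle r = d/4 = 140/4 = 35.00 mm
L_e = K·L = 1 × 0.574 m = 0.5740 m = 574.00 mm
λ = L_e / r_min = 574.00 / 35.00 = 16.4

λ ≈ 16.4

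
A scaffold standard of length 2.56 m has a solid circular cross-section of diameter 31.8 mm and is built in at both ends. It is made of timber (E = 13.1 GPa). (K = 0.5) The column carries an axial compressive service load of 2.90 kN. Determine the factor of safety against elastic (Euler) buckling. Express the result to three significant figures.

I = πd⁴/64 = π×31.8⁴/64 = 5.020×10^4 mm⁴
I = 5.020×10^4 mm⁴ = 5.020×10^-8 m⁴
Effective length L_e = K·L = 0.5 × 2.56 = 1.280 m
P_cr = π²EI / L_e² = π² × 13.1×10⁹ × 5.020×10^-8 / 1.280² = 3.961×10^3 N
Factor of safety n = P_cr / P = 3.9612 / 2.90 = 1.37

n ≈ 1.37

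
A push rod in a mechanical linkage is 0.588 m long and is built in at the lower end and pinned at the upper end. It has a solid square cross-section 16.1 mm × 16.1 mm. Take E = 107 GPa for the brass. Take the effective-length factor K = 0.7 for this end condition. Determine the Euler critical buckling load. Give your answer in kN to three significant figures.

P_cr ≈ 34.9 kN

I = a⁴/12 = 16.1⁴/12 = 5.599×10^3 mm⁴
I = 5.599×10^3 mm⁴ = 5.599×10^-9 m⁴
Effective length L_e = K·L = 0.7 × 0.588 = 0.4116 m
P_cr = π²EI / L_e² = π² × 107×10⁹ × 5.599×10^-9 / 0.4116² = 3.490×10^4 N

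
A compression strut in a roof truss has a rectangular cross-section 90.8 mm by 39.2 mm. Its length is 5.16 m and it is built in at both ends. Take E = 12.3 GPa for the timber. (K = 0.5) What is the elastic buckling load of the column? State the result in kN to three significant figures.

P_cr ≈ 8.31 kN

Buckling occurs about the weak axis: I_min = h·b³/12 with b = 39.2 mm (the shorter side).
I_min = 90.8×39.2³/12 = 4.558×10^5 mm⁴
I = 4.558×10^5 mm⁴ = 4.558×10^-7 m⁴
Effective length L_e = K·L = 0.5 × 5.16 = 2.580 m
P_cr = π²EI / L_e² = π² × 12.3×10⁹ × 4.558×10^-7 / 2.580² = 8.312×10^3 N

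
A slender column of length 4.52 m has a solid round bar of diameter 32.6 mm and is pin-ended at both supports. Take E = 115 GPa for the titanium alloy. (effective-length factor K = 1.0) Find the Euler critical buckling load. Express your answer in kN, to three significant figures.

I = πd⁴/64 = π×32.6⁴/64 = 5.544×10^4 mm⁴
I = 5.544×10^4 mm⁴ = 5.544×10^-8 m⁴
Effective length L_e = K·L = 1 × 4.52 = 4.520 m
P_cr = π²EI / L_e² = π² × 115×10⁹ × 5.544×10^-8 / 4.520² = 3.080×10^3 N

P_cr ≈ 3.08 kN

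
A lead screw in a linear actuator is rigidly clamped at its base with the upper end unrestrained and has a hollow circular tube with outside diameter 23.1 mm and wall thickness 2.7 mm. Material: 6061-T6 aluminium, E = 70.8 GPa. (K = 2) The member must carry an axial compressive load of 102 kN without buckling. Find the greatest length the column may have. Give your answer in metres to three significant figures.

Inner diameter d_i = 23.1 − 2×2.7 = 17.70 mm
I = π(d_o⁴ − d_i⁴)/64 = π(23.1⁴ − 17.70⁴)/64 = 9.159×10^3 mm⁴
I = 9.159×10^-9 m⁴
At the buckling limit P_cr = P = 1.020×10^5 N
From P_cr = π²EI/(K·L)²:  L = (1/K)·√(π²EI/P_cr) = (1/2)·√(π²×7.08×10^10×9.159×10^-9/1.020×10^5)
L = 0.125 m

L_max ≈ 0.125 m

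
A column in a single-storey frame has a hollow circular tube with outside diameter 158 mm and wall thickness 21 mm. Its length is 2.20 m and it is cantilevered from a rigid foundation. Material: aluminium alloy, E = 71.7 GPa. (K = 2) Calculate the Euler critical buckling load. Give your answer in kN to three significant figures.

P_cr ≈ 793 kN

Inner diameter d_i = 158 − 2×21 = 116.0 mm
I = π(d_o⁴ − d_i⁴)/64 = π(158⁴ − 116.0⁴)/64 = 2.170×10^7 mm⁴
I = 2.170×10^7 mm⁴ = 2.170×10^-5 m⁴
Effective length L_e = K·L = 2 × 2.20 = 4.400 m
P_cr = π²EI / L_e² = π² × 71.7×10⁹ × 2.170×10^-5 / 4.400² = 7.933×10^5 N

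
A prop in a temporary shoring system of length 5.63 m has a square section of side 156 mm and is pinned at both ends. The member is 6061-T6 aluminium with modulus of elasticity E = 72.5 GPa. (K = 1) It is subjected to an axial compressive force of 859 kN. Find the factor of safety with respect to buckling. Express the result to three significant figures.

n ≈ 1.30

I = a⁴/12 = 156⁴/12 = 4.935×10^7 mm⁴
I = 4.935×10^7 mm⁴ = 4.935×10^-5 m⁴
Effective length L_e = K·L = 1 × 5.63 = 5.630 m
P_cr = π²EI / L_e² = π² × 72.5×10⁹ × 4.935×10^-5 / 5.630² = 1.114×10^6 N
Factor of safety n = P_cr / P = 1114.1 / 859 = 1.30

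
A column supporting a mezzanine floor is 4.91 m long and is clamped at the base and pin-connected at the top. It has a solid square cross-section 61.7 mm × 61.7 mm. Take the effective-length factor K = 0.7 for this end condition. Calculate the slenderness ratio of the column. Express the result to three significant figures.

For a square r = a/√12 = 61.7/√12 = 17.81 mm
L_e = K·L = 0.7 × 4.91 m = 3.437 m = 3437.0 mm
λ = L_e / r_min = 3437.0 / 17.81 = 193

λ ≈ 193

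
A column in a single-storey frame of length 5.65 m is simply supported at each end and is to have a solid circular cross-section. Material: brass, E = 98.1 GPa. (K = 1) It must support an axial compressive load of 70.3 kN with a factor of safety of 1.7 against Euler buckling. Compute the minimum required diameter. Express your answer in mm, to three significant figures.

Required P_cr = n·P = 1.7 × 70.3 = 119.5 kN
L_e = K·L = 1 × 5.65 = 5.650 m
Required I = P_cr·L_e²/(π²E) = 1.195×10^5 × 5.650² / (π² × 9.81×10^10) = 3.940×10^-6 m⁴
I_req = 3.940×10^6 mm⁴
Solid circle: I = πd⁴/64  ⇒  d = (64I/π)^(1/4) = (64×3.940×10^6/π)^(1/4) = 94.7 mm

d ≈ 94.7 mm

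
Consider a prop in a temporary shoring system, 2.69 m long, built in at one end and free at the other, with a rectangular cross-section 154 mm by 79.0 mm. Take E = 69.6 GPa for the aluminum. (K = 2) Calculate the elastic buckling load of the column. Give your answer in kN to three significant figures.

Buckling occurs about the weak axis: I_min = h·b³/12 with b = 79.0 mm (the shorter side).
I_min = 154×79.0³/12 = 6.327×10^6 mm⁴
I = 6.327×10^6 mm⁴ = 6.327×10^-6 m⁴
Effective length L_e = K·L = 2 × 2.69 = 5.380 m
P_cr = π²EI / L_e² = π² × 69.6×10⁹ × 6.327×10^-6 / 5.380² = 1.502×10^5 N

P_cr ≈ 150 kN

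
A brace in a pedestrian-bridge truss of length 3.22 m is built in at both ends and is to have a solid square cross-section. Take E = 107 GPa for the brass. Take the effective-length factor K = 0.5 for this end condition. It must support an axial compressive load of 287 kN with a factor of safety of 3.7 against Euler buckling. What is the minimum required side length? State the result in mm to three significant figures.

a ≈ 74.8 mm

Required P_cr = n·P = 3.7 × 287 = 1062 kN
L_e = K·L = 0.5 × 3.22 = 1.610 m
Required I = P_cr·L_e²/(π²E) = 1.062×10^6 × 1.610² / (π² × 1.07×10^11) = 2.606×10^-6 m⁴
I_req = 2.606×10^6 mm⁴
Solid square: I = a⁴/12  ⇒  a = (12I)^(1/4) = (12×2.606×10^6)^(1/4) = 74.8 mm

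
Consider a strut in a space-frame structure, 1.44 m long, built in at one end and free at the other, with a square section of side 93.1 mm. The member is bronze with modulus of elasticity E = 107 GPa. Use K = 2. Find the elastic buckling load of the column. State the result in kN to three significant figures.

I = a⁴/12 = 93.1⁴/12 = 6.261×10^6 mm⁴
I = 6.261×10^6 mm⁴ = 6.261×10^-6 m⁴
Effective length L_e = K·L = 2 × 1.44 = 2.880 m
P_cr = π²EI / L_e² = π² × 107×10⁹ × 6.261×10^-6 / 2.880² = 7.971×10^5 N

P_cr ≈ 797 kN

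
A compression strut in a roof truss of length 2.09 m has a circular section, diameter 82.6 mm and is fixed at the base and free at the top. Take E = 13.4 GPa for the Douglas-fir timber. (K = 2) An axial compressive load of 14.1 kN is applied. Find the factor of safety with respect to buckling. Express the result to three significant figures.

I = πd⁴/64 = π×82.6⁴/64 = 2.285×10^6 mm⁴
I = 2.285×10^6 mm⁴ = 2.285×10^-6 m⁴
Effective length L_e = K·L = 2 × 2.09 = 4.180 m
P_cr = π²EI / L_e² = π² × 13.4×10⁹ × 2.285×10^-6 / 4.180² = 1.730×10^4 N
Factor of safety n = P_cr / P = 17.296 / 14.1 = 1.23

n ≈ 1.23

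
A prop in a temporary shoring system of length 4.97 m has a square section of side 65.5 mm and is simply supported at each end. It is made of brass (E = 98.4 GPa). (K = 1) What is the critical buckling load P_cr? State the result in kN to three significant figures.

I = a⁴/12 = 65.5⁴/12 = 1.534×10^6 mm⁴
I = 1.534×10^6 mm⁴ = 1.534×10^-6 m⁴
Effective length L_e = K·L = 1 × 4.97 = 4.970 m
P_cr = π²EI / L_e² = π² × 98.4×10⁹ × 1.534×10^-6 / 4.970² = 6.031×10^4 N

P_cr ≈ 60.3 kN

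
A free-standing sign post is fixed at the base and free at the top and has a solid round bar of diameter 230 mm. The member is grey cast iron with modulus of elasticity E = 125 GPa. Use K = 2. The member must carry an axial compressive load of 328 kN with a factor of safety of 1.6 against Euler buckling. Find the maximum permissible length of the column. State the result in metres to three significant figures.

I = πd⁴/64 = π×230⁴/64 = 1.374×10^8 mm⁴
I = 1.374×10^-4 m⁴
Required critical load P_cr = n·P = 1.6 × 328 = 524.8 kN = 5.248×10^5 N
From P_cr = π²EI/(K·L)²:  L = (1/K)·√(π²EI/P_cr) = (1/2)·√(π²×1.25×10^11×1.374×10^-4/5.248×10^5)
L = 8.99 m

L_max ≈ 8.99 m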